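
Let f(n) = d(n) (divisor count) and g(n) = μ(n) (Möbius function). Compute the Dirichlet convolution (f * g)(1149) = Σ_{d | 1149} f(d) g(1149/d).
(d * μ)(1149) = 1

Divisors of 1149: [1, 3, 383, 1149]. For each d | 1149:
  d = 1: d(1) · μ(1149/1) = 1 · 1 = 1
  d = 3: d(3) · μ(1149/3) = 2 · -1 = -2
  d = 383: d(383) · μ(1149/383) = 2 · -1 = -2
  d = 1149: d(1149) · μ(1149/1149) = 4 · 1 = 4
Summing: (d * μ)(1149) = 1 + -2 + -2 + 4 = 1.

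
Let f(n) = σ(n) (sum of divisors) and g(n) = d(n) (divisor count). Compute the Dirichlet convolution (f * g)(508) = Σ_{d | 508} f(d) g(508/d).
(σ * d)(508) = 2080

Divisors of 508: [1, 2, 4, 127, 254, 508]. For each d | 508:
  d = 1: σ(1) · d(508/1) = 1 · 6 = 6
  d = 2: σ(2) · d(508/2) = 3 · 4 = 12
  d = 4: σ(4) · d(508/4) = 7 · 2 = 14
  d = 127: σ(127) · d(508/127) = 128 · 3 = 384
  d = 254: σ(254) · d(508/254) = 384 · 2 = 768
  d = 508: σ(508) · d(508/508) = 896 · 1 = 896
Summing: (σ * d)(508) = 6 + 12 + 14 + 384 + 768 + 896 = 2080.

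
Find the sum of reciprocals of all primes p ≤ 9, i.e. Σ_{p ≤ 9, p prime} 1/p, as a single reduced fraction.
Σ 1/p = 247/210

π(9) = 4, so the primes ≤ 9 are [2, 3, 5, 7]. Summing 1/p over these primes: 247/210 ≈ 1.1762. Mertens estimate ln ln(9) + 0.2615 ≈ 1.0487.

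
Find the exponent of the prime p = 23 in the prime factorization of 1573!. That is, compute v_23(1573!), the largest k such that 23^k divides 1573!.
v_23(1573!) = 70

Legendre's formula: v_p(n!) = Σ_{k ≥ 1} ⌊n / p^k⌋. For p = 23, n = 1573, the terms are:
  ⌊1573/23^1⌋ = ⌊1573/23⌋ = 68
  ⌊1573/23^2⌋ = ⌊1573/529⌋ = 2
(the next term ⌊1573/23^3⌋ = 0, terminating the sum). Summing: v_23(1573!) = 68 + 2 = 70.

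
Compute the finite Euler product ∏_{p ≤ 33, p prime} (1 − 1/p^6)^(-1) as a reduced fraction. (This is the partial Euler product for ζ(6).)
∏ = 21845630847366461901783214359247811231609675/21473219492121468455585352466296495056879616

The primes p ≤ 33 are [2, 3, 5, 7, 11, 13, 17, 19, 23, 29, 31]. For each prime, (1 − 1/p^6)^(-1) = p^6 / (p^6 − 1). The product is (1 − 1/2^6)^(-1), (1 − 1/3^6)^(-1), (1 − 1/5^6)^(-1), (1 − 1/7^6)^(-1), (1 − 1/11^6)^(-1), (1 − 1/13^6)^(-1), (1 − 1/17^6)^(-1), (1 − 1/19^6)^(-1), (1 − 1/23^6)^(-1), (1 − 1/29^6)^(-1), (1 − 1/31^6)^(-1) = ∏ p^6 / (p^6 − 1) = 21845630847366461901783214359247811231609675/21473219492121468455585352466296495056879616.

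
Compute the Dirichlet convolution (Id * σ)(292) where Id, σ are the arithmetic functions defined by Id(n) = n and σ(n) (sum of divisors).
(Id * σ)(292) = 2499

Divisors of 292: [1, 2, 4, 73, 146, 292]. For each d | 292:
  d = 1: Id(1) · σ(292/1) = 1 · 518 = 518
  d = 2: Id(2) · σ(292/2) = 2 · 222 = 444
  d = 4: Id(4) · σ(292/4) = 4 · 74 = 296
  d = 73: Id(73) · σ(292/73) = 73 · 7 = 511
  d = 146: Id(146) · σ(292/146) = 146 · 3 = 438
  d = 292: Id(292) · σ(292/292) = 292 · 1 = 292
Summing: (Id * σ)(292) = 518 + 444 + 296 + 511 + 438 + 292 = 2499.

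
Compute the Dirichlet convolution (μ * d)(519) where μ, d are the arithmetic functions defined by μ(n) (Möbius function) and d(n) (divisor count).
(μ * d)(519) = 1

Divisors of 519: [1, 3, 173, 519]. For each d | 519:
  d = 1: μ(1) · d(519/1) = 1 · 4 = 4
  d = 3: μ(3) · d(519/3) = -1 · 2 = -2
  d = 173: μ(173) · d(519/173) = -1 · 2 = -2
  d = 519: μ(519) · d(519/519) = 1 · 1 = 1
Summing: (μ * d)(519) = 4 + -2 + -2 + 1 = 1.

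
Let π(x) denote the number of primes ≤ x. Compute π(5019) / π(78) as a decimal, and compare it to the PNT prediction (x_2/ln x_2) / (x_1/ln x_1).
π(5019)/π(78) = 672/21 ≈ 32.0000;  PNT prediction ≈ 32.8996.

π(78) = 21 and π(5019) = 672, so π(5019)/π(78) ≈ 32.0000. The PNT-predicted ratio is (5019/ln(5019)) / (78/ln(78)) ≈ 32.8996. The two agree to within a few percent, as expected.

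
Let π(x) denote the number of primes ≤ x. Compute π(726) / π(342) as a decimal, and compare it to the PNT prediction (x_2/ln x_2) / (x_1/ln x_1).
π(726)/π(342) = 128/68 ≈ 1.8824;  PNT prediction ≈ 1.8802.

π(342) = 68 and π(726) = 128, so π(726)/π(342) ≈ 1.8824. The PNT-predicted ratio is (726/ln(726)) / (342/ln(342)) ≈ 1.8802. The two agree to within a few percent, as expected.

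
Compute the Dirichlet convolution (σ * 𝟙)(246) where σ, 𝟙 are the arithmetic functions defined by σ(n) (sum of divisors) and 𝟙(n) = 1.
(σ * 𝟙)(246) = 860

Divisors of 246: [1, 2, 3, 6, 41, 82, 123, 246]. For each d | 246:
  d = 1: σ(1) · 𝟙(246/1) = 1 · 1 = 1
  d = 2: σ(2) · 𝟙(246/2) = 3 · 1 = 3
  d = 3: σ(3) · 𝟙(246/3) = 4 · 1 = 4
  d = 6: σ(6) · 𝟙(246/6) = 12 · 1 = 12
  d = 41: σ(41) · 𝟙(246/41) = 42 · 1 = 42
  d = 82: σ(82) · 𝟙(246/82) = 126 · 1 = 126
  d = 123: σ(123) · 𝟙(246/123) = 168 · 1 = 168
  d = 246: σ(246) · 𝟙(246/246) = 504 · 1 = 504
Summing: (σ * 𝟙)(246) = 1 + 3 + 4 + 12 + 42 + 126 + 168 + 504 = 860.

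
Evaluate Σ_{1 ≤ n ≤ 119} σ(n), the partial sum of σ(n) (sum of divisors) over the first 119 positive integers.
Σ_{n ≤ 119} σ(n) = 11613

Compute σ(n) for each 1 ≤ n ≤ 119: σ(1) = 1, σ(2) = 3, σ(3) = 4, σ(4) = 7, σ(5) = 6, σ(6) = 12, σ(7) = 8, σ(8) = 15, σ(9) = 13, σ(10) = 18, σ(11) = 12, σ(12) = 28, σ(13) = 14, σ(14) = 24, σ(15) = 24, σ(16) = 31, σ(17) = 18, σ(18) = 39, σ(19) = 20, σ(20) = 42, σ(21) = 32, σ(22) = 36, σ(23) = 24, σ(24) = 60, σ(25) = 31, σ(26) = 42, σ(27) = 40, σ(28) = 56, σ(29) = 30, σ(30) = 72, σ(31) = 32, σ(32) = 63, σ(33) = 48, σ(34) = 54, σ(35) = 48, σ(36) = 91, σ(37) = 38, σ(38) = 60, σ(39) = 56, σ(40) = 90, σ(41) = 42, σ(42) = 96, σ(43) = 44, σ(44) = 84, σ(45) = 78, σ(46) = 72, σ(47) = 48, σ(48) = 124, σ(49) = 57, σ(50) = 93, σ(51) = 72, σ(52) = 98, σ(53) = 54, σ(54) = 120, σ(55) = 72, σ(56) = 120, σ(57) = 80, σ(58) = 90, σ(59) = 60, σ(60) = 168, σ(61) = 62, σ(62) = 96, σ(63) = 104, σ(64) = 127, σ(65) = 84, σ(66) = 144, σ(67) = 68, σ(68) = 126, σ(69) = 96, σ(70) = 144, σ(71) = 72, σ(72) = 195, σ(73) = 74, σ(74) = 114, σ(75) = 124, σ(76) = 140, σ(77) = 96, σ(78) = 168, σ(79) = 80, σ(80) = 186, σ(81) = 121, σ(82) = 126, σ(83) = 84, σ(84) = 224, σ(85) = 108, σ(86) = 132, σ(87) = 120, σ(88) = 180, σ(89) = 90, σ(90) = 234, σ(91) = 112, σ(92) = 168, σ(93) = 128, σ(94) = 144, σ(95) = 120, σ(96) = 252, σ(97) = 98, σ(98) = 171, σ(99) = 156, σ(100) = 217, σ(101) = 102, σ(102) = 216, σ(103) = 104, σ(104) = 210, σ(105) = 192, σ(106) = 162, σ(107) = 108, σ(108) = 280, σ(109) = 110, σ(110) = 216, σ(111) = 152, σ(112) = 248, σ(113) = 114, σ(114) = 240, σ(115) = 144, σ(116) = 210, σ(117) = 182, σ(118) = 180, σ(119) = 144. Summing all 119 values: 11613. (Average order: Σ_{n ≤ x} σ(n) ~ (π²/12) x². For x = 119, (π²/12)·119² ≈ 11646.96.)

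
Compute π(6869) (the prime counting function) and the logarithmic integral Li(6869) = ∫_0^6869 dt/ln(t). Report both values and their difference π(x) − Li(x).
π(6869) = 884;  Li(6869) ≈ 899.52;  π(x) − Li(x) ≈ -15.52.

Direct count of primes ≤ 6869 gives π(6869) = 884. Numerical evaluation of the logarithmic integral gives Li(6869) ≈ 899.52. The difference π(x) − Li(x) ≈ -15.52 is typically negative for small/moderate x (Li(x) overestimates), though Littlewood's theorem shows this sign changes infinitely often.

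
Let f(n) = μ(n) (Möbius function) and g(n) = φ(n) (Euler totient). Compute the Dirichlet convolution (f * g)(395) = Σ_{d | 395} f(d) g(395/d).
(μ * φ)(395) = 231

Divisors of 395: [1, 5, 79, 395]. For each d | 395:
  d = 1: μ(1) · φ(395/1) = 1 · 312 = 312
  d = 5: μ(5) · φ(395/5) = -1 · 78 = -78
  d = 79: μ(79) · φ(395/79) = -1 · 4 = -4
  d = 395: μ(395) · φ(395/395) = 1 · 1 = 1
Summing: (μ * φ)(395) = 312 + -78 + -4 + 1 = 231.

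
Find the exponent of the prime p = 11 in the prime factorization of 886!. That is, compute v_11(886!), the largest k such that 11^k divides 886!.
v_11(886!) = 87

Legendre's formula: v_p(n!) = Σ_{k ≥ 1} ⌊n / p^k⌋. For p = 11, n = 886, the terms are:
  ⌊886/11^1⌋ = ⌊886/11⌋ = 80
  ⌊886/11^2⌋ = ⌊886/121⌋ = 7
(the next term ⌊886/11^3⌋ = 0, terminating the sum). Summing: v_11(886!) = 80 + 7 = 87.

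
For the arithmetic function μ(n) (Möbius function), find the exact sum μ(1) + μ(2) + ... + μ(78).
Σ_{n ≤ 78} μ(n) = -3

Compute μ(n) for each 1 ≤ n ≤ 78: μ(1) = 1, μ(2) = -1, μ(3) = -1, μ(4) = 0, μ(5) = -1, μ(6) = 1, μ(7) = -1, μ(8) = 0, μ(9) = 0, μ(10) = 1, μ(11) = -1, μ(12) = 0, μ(13) = -1, μ(14) = 1, μ(15) = 1, μ(16) = 0, μ(17) = -1, μ(18) = 0, μ(19) = -1, μ(20) = 0, μ(21) = 1, μ(22) = 1, μ(23) = -1, μ(24) = 0, μ(25) = 0, μ(26) = 1, μ(27) = 0, μ(28) = 0, μ(29) = -1, μ(30) = -1, μ(31) = -1, μ(32) = 0, μ(33) = 1, μ(34) = 1, μ(35) = 1, μ(36) = 0, μ(37) = -1, μ(38) = 1, μ(39) = 1, μ(40) = 0, μ(41) = -1, μ(42) = -1, μ(43) = -1, μ(44) = 0, μ(45) = 0, μ(46) = 1, μ(47) = -1, μ(48) = 0, μ(49) = 0, μ(50) = 0, μ(51) = 1, μ(52) = 0, μ(53) = -1, μ(54) = 0, μ(55) = 1, μ(56) = 0, μ(57) = 1, μ(58) = 1, μ(59) = -1, μ(60) = 0, μ(61) = -1, μ(62) = 1, μ(63) = 0, μ(64) = 0, μ(65) = 1, μ(66) = -1, μ(67) = -1, μ(68) = 0, μ(69) = 1, μ(70) = -1, μ(71) = -1, μ(72) = 0, μ(73) = -1, μ(74) = 1, μ(75) = 0, μ(76) = 0, μ(77) = 1, μ(78) = -1. Summing all 78 values: -3. (Mertens function M(x) = Σ_{n ≤ x} μ(n); on average M(x) should be small (PNT ⟺ M(x) = o(x)).)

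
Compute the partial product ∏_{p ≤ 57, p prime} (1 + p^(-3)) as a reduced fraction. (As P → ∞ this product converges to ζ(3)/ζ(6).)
∏ = 1193284353855226596885466673602596175872/1009953283877483663098780766542609340885

The primes p ≤ 57 are [2, 3, 5, 7, 11, 13, 17, 19, 23, 29, 31, 37, 41, 43, 47, 53]. For each, (1 + 1/p^3) = (p^3 + 1)/p^3. Multiplying these fractions over p ∈ [2, 3, 5, 7, 11, 13, 17, 19, 23, 29, 31, 37, 41, 43, 47, 53] gives 1193284353855226596885466673602596175872/1009953283877483663098780766542609340885. (In the limit P → ∞ this tends to ζ(3)/ζ(6).)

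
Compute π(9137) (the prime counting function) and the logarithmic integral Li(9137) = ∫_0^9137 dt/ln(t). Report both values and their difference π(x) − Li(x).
π(9137) = 1133;  Li(9137) ≈ 1151.98;  π(x) − Li(x) ≈ -18.98.

Direct count of primes ≤ 9137 gives π(9137) = 1133. Numerical evaluation of the logarithmic integral gives Li(9137) ≈ 1151.98. The difference π(x) − Li(x) ≈ -18.98 is typically negative for small/moderate x (Li(x) overestimates), though Littlewood's theorem shows this sign changes infinitely often.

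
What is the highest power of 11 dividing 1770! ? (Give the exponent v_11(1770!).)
v_11(1770!) = 175

Legendre's formula: v_p(n!) = Σ_{k ≥ 1} ⌊n / p^k⌋. For p = 11, n = 1770, the terms are:
  ⌊1770/11^1⌋ = ⌊1770/11⌋ = 160
  ⌊1770/11^2⌋ = ⌊1770/121⌋ = 14
  ⌊1770/11^3⌋ = ⌊1770/1331⌋ = 1
(the next term ⌊1770/11^4⌋ = 0, terminating the sum). Summing: v_11(1770!) = 160 + 14 + 1 = 175.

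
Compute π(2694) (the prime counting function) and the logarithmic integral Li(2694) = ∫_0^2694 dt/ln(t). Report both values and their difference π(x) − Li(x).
π(2694) = 392;  Li(2694) ≈ 404.29;  π(x) − Li(x) ≈ -12.29.

Direct count of primes ≤ 2694 gives π(2694) = 392. Numerical evaluation of the logarithmic integral gives Li(2694) ≈ 404.29. The difference π(x) − Li(x) ≈ -12.29 is typically negative for small/moderate x (Li(x) overestimates), though Littlewood's theorem shows this sign changes infinitely often.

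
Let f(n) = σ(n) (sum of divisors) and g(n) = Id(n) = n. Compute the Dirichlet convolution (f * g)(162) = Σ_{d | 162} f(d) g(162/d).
(σ * Id)(162) = 2735

Divisors of 162: [1, 2, 3, 6, 9, 18, 27, 54, 81, 162]. For each d | 162:
  d = 1: σ(1) · Id(162/1) = 1 · 162 = 162
  d = 2: σ(2) · Id(162/2) = 3 · 81 = 243
  d = 3: σ(3) · Id(162/3) = 4 · 54 = 216
  d = 6: σ(6) · Id(162/6) = 12 · 27 = 324
  d = 9: σ(9) · Id(162/9) = 13 · 18 = 234
  d = 18: σ(18) · Id(162/18) = 39 · 9 = 351
  d = 27: σ(27) · Id(162/27) = 40 · 6 = 240
  d = 54: σ(54) · Id(162/54) = 120 · 3 = 360
  d = 81: σ(81) · Id(162/81) = 121 · 2 = 242
  d = 162: σ(162) · Id(162/162) = 363 · 1 = 363
Summing: (σ * Id)(162) = 162 + 243 + 216 + 324 + 234 + 351 + 240 + 360 + 242 + 363 = 2735.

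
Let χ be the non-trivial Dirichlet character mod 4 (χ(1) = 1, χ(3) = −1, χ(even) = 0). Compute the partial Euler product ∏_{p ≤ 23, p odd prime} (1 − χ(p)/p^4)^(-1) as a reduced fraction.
∏ = 2907090265708363109850475/2939590979896221115088896

The odd primes p ≤ 23 are [3, 5, 7, 11, 13, 17, 19, 23]. For each, χ(p) = 1 if p ≡ 1 mod 4, χ(p) = −1 if p ≡ 3 mod 4. Taking (1 − χ(p)/p^4)^(-1) = p^4/(p^4 − χ(p)): (1 − (-1)/3^4)^(-1) · (1 − (1)/5^4)^(-1) · (1 − (-1)/7^4)^(-1) · (1 − (-1)/11^4)^(-1) · (1 − (1)/13^4)^(-1) · (1 − (1)/17^4)^(-1) · (1 − (-1)/19^4)^(-1) · (1 − (-1)/23^4)^(-1) = 2907090265708363109850475/2939590979896221115088896.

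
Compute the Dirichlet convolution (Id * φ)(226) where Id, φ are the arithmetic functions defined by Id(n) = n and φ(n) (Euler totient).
(Id * φ)(226) = 675

Divisors of 226: [1, 2, 113, 226]. For each d | 226:
  d = 1: Id(1) · φ(226/1) = 1 · 112 = 112
  d = 2: Id(2) · φ(226/2) = 2 · 112 = 224
  d = 113: Id(113) · φ(226/113) = 113 · 1 = 113
  d = 226: Id(226) · φ(226/226) = 226 · 1 = 226
Summing: (Id * φ)(226) = 112 + 224 + 113 + 226 = 675.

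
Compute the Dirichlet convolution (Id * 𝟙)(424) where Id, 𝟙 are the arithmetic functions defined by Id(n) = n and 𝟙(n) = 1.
(Id * 𝟙)(424) = 810

Divisors of 424: [1, 2, 4, 8, 53, 106, 212, 424]. For each d | 424:
  d = 1: Id(1) · 𝟙(424/1) = 1 · 1 = 1
  d = 2: Id(2) · 𝟙(424/2) = 2 · 1 = 2
  d = 4: Id(4) · 𝟙(424/4) = 4 · 1 = 4
  d = 8: Id(8) · 𝟙(424/8) = 8 · 1 = 8
  d = 53: Id(53) · 𝟙(424/53) = 53 · 1 = 53
  d = 106: Id(106) · 𝟙(424/106) = 106 · 1 = 106
  d = 212: Id(212) · 𝟙(424/212) = 212 · 1 = 212
  d = 424: Id(424) · 𝟙(424/424) = 424 · 1 = 424
Summing: (Id * 𝟙)(424) = 1 + 2 + 4 + 8 + 53 + 106 + 212 + 424 = 810.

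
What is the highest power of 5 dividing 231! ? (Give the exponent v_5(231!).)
v_5(231!) = 56

Legendre's formula: v_p(n!) = Σ_{k ≥ 1} ⌊n / p^k⌋. For p = 5, n = 231, the terms are:
  ⌊231/5^1⌋ = ⌊231/5⌋ = 46
  ⌊231/5^2⌋ = ⌊231/25⌋ = 9
  ⌊231/5^3⌋ = ⌊231/125⌋ = 1
(the next term ⌊231/5^4⌋ = 0, terminating the sum). Summing: v_5(231!) = 46 + 9 + 1 = 56.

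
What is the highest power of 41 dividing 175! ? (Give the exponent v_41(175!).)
v_41(175!) = 4

Legendre's formula: v_p(n!) = Σ_{k ≥ 1} ⌊n / p^k⌋. For p = 41, n = 175, the terms are:
  ⌊175/41^1⌋ = ⌊175/41⌋ = 4
(the next term ⌊175/41^2⌋ = 0, terminating the sum). Summing: v_41(175!) = 4 = 4.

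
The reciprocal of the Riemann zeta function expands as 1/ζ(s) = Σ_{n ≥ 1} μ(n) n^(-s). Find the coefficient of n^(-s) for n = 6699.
μ(6699) = 1

Factor n = 6699 = 3 · 7 · 11 · 29. μ(n) = 0 if any exponent ≥ 2 (not squarefree); otherwise μ(n) = (−1)^{ω(n)} where ω(n) is the number of distinct prime factors. Applying: μ(6699) = 1.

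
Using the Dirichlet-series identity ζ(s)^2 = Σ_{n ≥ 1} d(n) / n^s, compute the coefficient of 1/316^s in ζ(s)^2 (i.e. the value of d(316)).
d(316) = 6

ζ(s)^2 = (Σ 1/m^s)(Σ 1/k^s). The coefficient of 1/n^s in the product is the number of ordered pairs (m, k) with mk = n, which equals d(n). For n = 316, divisors are [1, 2, 4, 79, 158, 316], so d(316) = 6.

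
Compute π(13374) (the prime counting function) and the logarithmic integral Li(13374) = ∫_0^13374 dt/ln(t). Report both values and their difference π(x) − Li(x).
π(13374) = 1586;  Li(13374) ≈ 1606.53;  π(x) − Li(x) ≈ -20.53.

Direct count of primes ≤ 13374 gives π(13374) = 1586. Numerical evaluation of the logarithmic integral gives Li(13374) ≈ 1606.53. The difference π(x) − Li(x) ≈ -20.53 is typically negative for small/moderate x (Li(x) overestimates), though Littlewood's theorem shows this sign changes infinitely often.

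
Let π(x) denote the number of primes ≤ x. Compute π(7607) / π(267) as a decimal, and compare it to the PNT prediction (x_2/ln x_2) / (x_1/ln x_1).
π(7607)/π(267) = 967/56 ≈ 17.2679;  PNT prediction ≈ 17.8122.

π(267) = 56 and π(7607) = 967, so π(7607)/π(267) ≈ 17.2679. The PNT-predicted ratio is (7607/ln(7607)) / (267/ln(267)) ≈ 17.8122. The two agree to within a few percent, as expected.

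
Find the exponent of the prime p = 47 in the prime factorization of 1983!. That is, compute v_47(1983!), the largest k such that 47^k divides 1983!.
v_47(1983!) = 42

Legendre's formula: v_p(n!) = Σ_{k ≥ 1} ⌊n / p^k⌋. For p = 47, n = 1983, the terms are:
  ⌊1983/47^1⌋ = ⌊1983/47⌋ = 42
(the next term ⌊1983/47^2⌋ = 0, terminating the sum). Summing: v_47(1983!) = 42 = 42.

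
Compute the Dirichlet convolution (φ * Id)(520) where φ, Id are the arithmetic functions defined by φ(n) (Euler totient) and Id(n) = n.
(φ * Id)(520) = 4500

Divisors of 520: [1, 2, 4, 5, 8, 10, 13, 20, 26, 40, 52, 65, 104, 130, 260, 520]. For each d | 520:
  d = 1: φ(1) · Id(520/1) = 1 · 520 = 520
  d = 2: φ(2) · Id(520/2) = 1 · 260 = 260
  d = 4: φ(4) · Id(520/4) = 2 · 130 = 260
  d = 5: φ(5) · Id(520/5) = 4 · 104 = 416
  d = 8: φ(8) · Id(520/8) = 4 · 65 = 260
  d = 10: φ(10) · Id(520/10) = 4 · 52 = 208
  d = 13: φ(13) · Id(520/13) = 12 · 40 = 480
  d = 20: φ(20) · Id(520/20) = 8 · 26 = 208
  d = 26: φ(26) · Id(520/26) = 12 · 20 = 240
  d = 40: φ(40) · Id(520/40) = 16 · 13 = 208
  d = 52: φ(52) · Id(520/52) = 24 · 10 = 240
  d = 65: φ(65) · Id(520/65) = 48 · 8 = 384
  d = 104: φ(104) · Id(520/104) = 48 · 5 = 240
  d = 130: φ(130) · Id(520/130) = 48 · 4 = 192
  d = 260: φ(260) · Id(520/260) = 96 · 2 = 192
  d = 520: φ(520) · Id(520/520) = 192 · 1 = 192
Summing: (φ * Id)(520) = 520 + 260 + 260 + 416 + 260 + 208 + 480 + 208 + 240 + 208 + 240 + 384 + 240 + 192 + 192 + 192 = 4500.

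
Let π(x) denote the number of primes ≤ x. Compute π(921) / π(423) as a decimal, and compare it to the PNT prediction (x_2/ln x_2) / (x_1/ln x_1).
π(921)/π(423) = 157/82 ≈ 1.9146;  PNT prediction ≈ 1.9291.

π(423) = 82 and π(921) = 157, so π(921)/π(423) ≈ 1.9146. The PNT-predicted ratio is (921/ln(921)) / (423/ln(423)) ≈ 1.9291. The two agree to within a few percent, as expected.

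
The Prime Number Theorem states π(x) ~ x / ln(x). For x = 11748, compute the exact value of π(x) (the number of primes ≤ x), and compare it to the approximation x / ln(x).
π(11748) = 1409;  x/ln(x) ≈ 1253.60;  relative error ≈ 11.03%.

Directly count primes up to 11748: π(11748) = 1409. The PNT approximation gives 11748/ln(11748) ≈ 11748/9.37144 ≈ 1253.60. Relative error (π(x) − x/ln(x)) / π(x) ≈ 11.03%; the approximation is known to undercount slightly (Li(x) is a better estimate).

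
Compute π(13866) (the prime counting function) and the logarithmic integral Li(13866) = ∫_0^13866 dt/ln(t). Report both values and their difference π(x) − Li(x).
π(13866) = 1637;  Li(13866) ≈ 1658.22;  π(x) − Li(x) ≈ -21.22.

Direct count of primes ≤ 13866 gives π(13866) = 1637. Numerical evaluation of the logarithmic integral gives Li(13866) ≈ 1658.22. The difference π(x) − Li(x) ≈ -21.22 is typically negative for small/moderate x (Li(x) overestimates), though Littlewood's theorem shows this sign changes infinitely often.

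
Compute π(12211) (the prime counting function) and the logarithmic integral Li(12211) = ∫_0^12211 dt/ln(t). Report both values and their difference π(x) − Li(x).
π(12211) = 1460;  Li(12211) ≈ 1483.54;  π(x) − Li(x) ≈ -23.54.

Direct count of primes ≤ 12211 gives π(12211) = 1460. Numerical evaluation of the logarithmic integral gives Li(12211) ≈ 1483.54. The difference π(x) − Li(x) ≈ -23.54 is typically negative for small/moderate x (Li(x) overestimates), though Littlewood's theorem shows this sign changes infinitely often.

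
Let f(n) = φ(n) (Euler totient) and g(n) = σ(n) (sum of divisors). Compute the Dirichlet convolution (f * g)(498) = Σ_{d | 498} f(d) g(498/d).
(φ * σ)(498) = 3984

Divisors of 498: [1, 2, 3, 6, 83, 166, 249, 498]. For each d | 498:
  d = 1: φ(1) · σ(498/1) = 1 · 1008 = 1008
  d = 2: φ(2) · σ(498/2) = 1 · 336 = 336
  d = 3: φ(3) · σ(498/3) = 2 · 252 = 504
  d = 6: φ(6) · σ(498/6) = 2 · 84 = 168
  d = 83: φ(83) · σ(498/83) = 82 · 12 = 984
  d = 166: φ(166) · σ(498/166) = 82 · 4 = 328
  d = 249: φ(249) · σ(498/249) = 164 · 3 = 492
  d = 498: φ(498) · σ(498/498) = 164 · 1 = 164
Summing: (φ * σ)(498) = 1008 + 336 + 504 + 168 + 984 + 328 + 492 + 164 = 3984.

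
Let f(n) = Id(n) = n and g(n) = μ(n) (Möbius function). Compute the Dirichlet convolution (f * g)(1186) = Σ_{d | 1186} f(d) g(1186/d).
(Id * μ)(1186) = 592

Divisors of 1186: [1, 2, 593, 1186]. For each d | 1186:
  d = 1: Id(1) · μ(1186/1) = 1 · 1 = 1
  d = 2: Id(2) · μ(1186/2) = 2 · -1 = -2
  d = 593: Id(593) · μ(1186/593) = 593 · -1 = -593
  d = 1186: Id(1186) · μ(1186/1186) = 1186 · 1 = 1186
Summing: (Id * μ)(1186) = 1 + -2 + -593 + 1186 = 592.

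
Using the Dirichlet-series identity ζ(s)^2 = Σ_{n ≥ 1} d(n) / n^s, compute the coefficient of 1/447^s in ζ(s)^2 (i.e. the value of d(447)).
d(447) = 4

ζ(s)^2 = (Σ 1/m^s)(Σ 1/k^s). The coefficient of 1/n^s in the product is the number of ordered pairs (m, k) with mk = n, which equals d(n). For n = 447, divisors are [1, 3, 149, 447], so d(447) = 4.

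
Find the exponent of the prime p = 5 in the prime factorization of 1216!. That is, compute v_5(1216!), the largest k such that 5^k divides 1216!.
v_5(1216!) = 301

Legendre's formula: v_p(n!) = Σ_{k ≥ 1} ⌊n / p^k⌋. For p = 5, n = 1216, the terms are:
  ⌊1216/5^1⌋ = ⌊1216/5⌋ = 243
  ⌊1216/5^2⌋ = ⌊1216/25⌋ = 48
  ⌊1216/5^3⌋ = ⌊1216/125⌋ = 9
  ⌊1216/5^4⌋ = ⌊1216/625⌋ = 1
(the next term ⌊1216/5^5⌋ = 0, terminating the sum). Summing: v_5(1216!) = 243 + 48 + 9 + 1 = 301.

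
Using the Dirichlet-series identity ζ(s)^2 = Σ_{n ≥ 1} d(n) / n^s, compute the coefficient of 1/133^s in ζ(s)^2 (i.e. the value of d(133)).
d(133) = 4

ζ(s)^2 = (Σ 1/m^s)(Σ 1/k^s). The coefficient of 1/n^s in the product is the number of ordered pairs (m, k) with mk = n, which equals d(n). For n = 133, divisors are [1, 7, 19, 133], so d(133) = 4.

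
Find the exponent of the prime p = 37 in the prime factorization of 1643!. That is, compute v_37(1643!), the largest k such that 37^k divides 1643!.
v_37(1643!) = 45

Legendre's formula: v_p(n!) = Σ_{k ≥ 1} ⌊n / p^k⌋. For p = 37, n = 1643, the terms are:
  ⌊1643/37^1⌋ = ⌊1643/37⌋ = 44
  ⌊1643/37^2⌋ = ⌊1643/1369⌋ = 1
(the next term ⌊1643/37^3⌋ = 0, terminating the sum). Summing: v_37(1643!) = 44 + 1 = 45.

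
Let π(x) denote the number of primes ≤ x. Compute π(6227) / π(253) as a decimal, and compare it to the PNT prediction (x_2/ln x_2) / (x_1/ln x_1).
π(6227)/π(253) = 810/54 ≈ 15.0000;  PNT prediction ≈ 15.5885.

π(253) = 54 and π(6227) = 810, so π(6227)/π(253) ≈ 15.0000. The PNT-predicted ratio is (6227/ln(6227)) / (253/ln(253)) ≈ 15.5885. The two agree to within a few percent, as expected.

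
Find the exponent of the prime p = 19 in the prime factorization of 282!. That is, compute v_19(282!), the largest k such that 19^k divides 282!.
v_19(282!) = 14

Legendre's formula: v_p(n!) = Σ_{k ≥ 1} ⌊n / p^k⌋. For p = 19, n = 282, the terms are:
  ⌊282/19^1⌋ = ⌊282/19⌋ = 14
(the next term ⌊282/19^2⌋ = 0, terminating the sum). Summing: v_19(282!) = 14 = 14.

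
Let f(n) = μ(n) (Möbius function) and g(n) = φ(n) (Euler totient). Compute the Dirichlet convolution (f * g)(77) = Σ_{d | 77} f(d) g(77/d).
(μ * φ)(77) = 45

Divisors of 77: [1, 7, 11, 77]. For each d | 77:
  d = 1: μ(1) · φ(77/1) = 1 · 60 = 60
  d = 7: μ(7) · φ(77/7) = -1 · 10 = -10
  d = 11: μ(11) · φ(77/11) = -1 · 6 = -6
  d = 77: μ(77) · φ(77/77) = 1 · 1 = 1
Summing: (μ * φ)(77) = 60 + -10 + -6 + 1 = 45.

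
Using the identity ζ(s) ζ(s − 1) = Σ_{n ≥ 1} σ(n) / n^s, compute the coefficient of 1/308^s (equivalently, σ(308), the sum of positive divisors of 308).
σ(308) = 672

In the product (Σ m^0/m^s)(Σ k / k^s) = Σ (Σ_{d | n} d) / n^s, the coefficient of 1/n^s is σ(n) = Σ_{d | n} d. For n = 308, divisors are [1, 2, 4, 7, 11, 14, 22, 28, 44, 77, 154, 308]; summing: σ(308) = 672.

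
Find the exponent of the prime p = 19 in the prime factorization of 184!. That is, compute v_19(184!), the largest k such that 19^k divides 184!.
v_19(184!) = 9

Legendre's formula: v_p(n!) = Σ_{k ≥ 1} ⌊n / p^k⌋. For p = 19, n = 184, the terms are:
  ⌊184/19^1⌋ = ⌊184/19⌋ = 9
(the next term ⌊184/19^2⌋ = 0, terminating the sum). Summing: v_19(184!) = 9 = 9.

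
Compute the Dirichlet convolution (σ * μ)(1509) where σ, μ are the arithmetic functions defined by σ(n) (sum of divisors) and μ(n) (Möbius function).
(σ * μ)(1509) = 1509

Divisors of 1509: [1, 3, 503, 1509]. For each d | 1509:
  d = 1: σ(1) · μ(1509/1) = 1 · 1 = 1
  d = 3: σ(3) · μ(1509/3) = 4 · -1 = -4
  d = 503: σ(503) · μ(1509/503) = 504 · -1 = -504
  d = 1509: σ(1509) · μ(1509/1509) = 2016 · 1 = 2016
Summing: (σ * μ)(1509) = 1 + -4 + -504 + 2016 = 1509.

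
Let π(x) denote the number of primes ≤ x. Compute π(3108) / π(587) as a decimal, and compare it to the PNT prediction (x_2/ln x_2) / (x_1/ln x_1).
π(3108)/π(587) = 442/107 ≈ 4.1308;  PNT prediction ≈ 4.1973.

π(587) = 107 and π(3108) = 442, so π(3108)/π(587) ≈ 4.1308. The PNT-predicted ratio is (3108/ln(3108)) / (587/ln(587)) ≈ 4.1973. The two agree to within a few percent, as expected.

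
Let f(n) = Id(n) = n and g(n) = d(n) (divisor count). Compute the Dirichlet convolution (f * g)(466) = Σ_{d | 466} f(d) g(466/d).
(Id * d)(466) = 940

Divisors of 466: [1, 2, 233, 466]. For each d | 466:
  d = 1: Id(1) · d(466/1) = 1 · 4 = 4
  d = 2: Id(2) · d(466/2) = 2 · 2 = 4
  d = 233: Id(233) · d(466/233) = 233 · 2 = 466
  d = 466: Id(466) · d(466/466) = 466 · 1 = 466
Summing: (Id * d)(466) = 4 + 4 + 466 + 466 = 940.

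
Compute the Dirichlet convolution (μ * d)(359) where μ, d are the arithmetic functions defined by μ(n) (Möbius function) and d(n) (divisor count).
(μ * d)(359) = 1

Divisors of 359: [1, 359]. For each d | 359:
  d = 1: μ(1) · d(359/1) = 1 · 2 = 2
  d = 359: μ(359) · d(359/359) = -1 · 1 = -1
Summing: (μ * d)(359) = 2 + -1 = 1.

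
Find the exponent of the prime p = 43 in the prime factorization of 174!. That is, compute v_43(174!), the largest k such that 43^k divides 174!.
v_43(174!) = 4

Legendre's formula: v_p(n!) = Σ_{k ≥ 1} ⌊n / p^k⌋. For p = 43, n = 174, the terms are:
  ⌊174/43^1⌋ = ⌊174/43⌋ = 4
(the next term ⌊174/43^2⌋ = 0, terminating the sum). Summing: v_43(174!) = 4 = 4.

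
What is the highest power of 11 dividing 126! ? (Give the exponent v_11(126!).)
v_11(126!) = 12

Legendre's formula: v_p(n!) = Σ_{k ≥ 1} ⌊n / p^k⌋. For p = 11, n = 126, the terms are:
  ⌊126/11^1⌋ = ⌊126/11⌋ = 11
  ⌊126/11^2⌋ = ⌊126/121⌋ = 1
(the next term ⌊126/11^3⌋ = 0, terminating the sum). Summing: v_11(126!) = 11 + 1 = 12.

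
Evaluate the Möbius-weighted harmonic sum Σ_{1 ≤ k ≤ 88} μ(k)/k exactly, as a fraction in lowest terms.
Σ μ(k)/k = 2609341595728673683821147444809/267064515689275851355624017992790

Values of μ(k) for 1 ≤ k ≤ 88: μ(1) = 1, μ(2) = -1, μ(3) = -1, μ(5) = -1, μ(6) = 1, μ(7) = -1, μ(10) = 1, μ(11) = -1, μ(13) = -1, μ(14) = 1, μ(15) = 1, μ(17) = -1, μ(19) = -1, μ(21) = 1, μ(22) = 1, μ(23) = -1, μ(26) = 1, μ(29) = -1, μ(30) = -1, μ(31) = -1, μ(33) = 1, μ(34) = 1, μ(35) = 1, μ(37) = -1, μ(38) = 1, μ(39) = 1, μ(41) = -1, μ(42) = -1, μ(43) = -1, μ(46) = 1, μ(47) = -1, μ(51) = 1, μ(53) = -1, μ(55) = 1, μ(57) = 1, μ(58) = 1, μ(59) = -1, μ(61) = -1, μ(62) = 1, μ(65) = 1, μ(66) = -1, μ(67) = -1, μ(69) = 1, μ(70) = -1, μ(71) = -1, μ(73) = -1, μ(74) = 1, μ(77) = 1, μ(78) = -1, μ(79) = -1, μ(82) = 1, μ(83) = -1, μ(85) = 1, μ(86) = 1, μ(87) = 1, with μ = 0 on non-squarefree integers. Summing μ(k)/k for k where μ(k) ≠ 0 gives 2609341595728673683821147444809/267064515689275851355624017992790 ≈ 0.0098. (PNT ⟺ this sum → 0 as n → ∞.)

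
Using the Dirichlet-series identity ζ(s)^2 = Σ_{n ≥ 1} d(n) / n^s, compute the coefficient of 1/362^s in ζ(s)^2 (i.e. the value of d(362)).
d(362) = 4

ζ(s)^2 = (Σ 1/m^s)(Σ 1/k^s). The coefficient of 1/n^s in the product is the number of ordered pairs (m, k) with mk = n, which equals d(n). For n = 362, divisors are [1, 2, 181, 362], so d(362) = 4.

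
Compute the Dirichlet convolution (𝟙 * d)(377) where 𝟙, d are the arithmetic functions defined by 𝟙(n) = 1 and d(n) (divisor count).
(𝟙 * d)(377) = 9

Divisors of 377: [1, 13, 29, 377]. For each d | 377:
  d = 1: 𝟙(1) · d(377/1) = 1 · 4 = 4
  d = 13: 𝟙(13) · d(377/13) = 1 · 2 = 2
  d = 29: 𝟙(29) · d(377/29) = 1 · 2 = 2
  d = 377: 𝟙(377) · d(377/377) = 1 · 1 = 1
Summing: (𝟙 * d)(377) = 4 + 2 + 2 + 1 = 9.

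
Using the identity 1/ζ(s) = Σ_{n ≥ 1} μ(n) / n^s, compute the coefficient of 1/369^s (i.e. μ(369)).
μ(369) = 0

Factor n = 369 = 3^2 · 41. μ(n) = 0 if any exponent ≥ 2 (not squarefree); otherwise μ(n) = (−1)^{ω(n)} where ω(n) is the number of distinct prime factors. Applying: μ(369) = 0.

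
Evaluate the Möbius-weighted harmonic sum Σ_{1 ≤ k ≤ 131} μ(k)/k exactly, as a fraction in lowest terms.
Σ μ(k)/k = -4282394934202784040475989054340166706696769726931/525896479052627740771371797072411912900610967452630

Values of μ(k) for 1 ≤ k ≤ 131: μ(1) = 1, μ(2) = -1, μ(3) = -1, μ(5) = -1, μ(6) = 1, μ(7) = -1, μ(10) = 1, μ(11) = -1, μ(13) = -1, μ(14) = 1, μ(15) = 1, μ(17) = -1, μ(19) = -1, μ(21) = 1, μ(22) = 1, μ(23) = -1, μ(26) = 1, μ(29) = -1, μ(30) = -1, μ(31) = -1, μ(33) = 1, μ(34) = 1, μ(35) = 1, μ(37) = -1, μ(38) = 1, μ(39) = 1, μ(41) = -1, μ(42) = -1, μ(43) = -1, μ(46) = 1, μ(47) = -1, μ(51) = 1, μ(53) = -1, μ(55) = 1, μ(57) = 1, μ(58) = 1, μ(59) = -1, μ(61) = -1, μ(62) = 1, μ(65) = 1, μ(66) = -1, μ(67) = -1, μ(69) = 1, μ(70) = -1, μ(71) = -1, μ(73) = -1, μ(74) = 1, μ(77) = 1, μ(78) = -1, μ(79) = -1, μ(82) = 1, μ(83) = -1, μ(85) = 1, μ(86) = 1, μ(87) = 1, μ(89) = -1, μ(91) = 1, μ(93) = 1, μ(94) = 1, μ(95) = 1, μ(97) = -1, μ(101) = -1, μ(102) = -1, μ(103) = -1, μ(105) = -1, μ(106) = 1, μ(107) = -1, μ(109) = -1, μ(110) = -1, μ(111) = 1, μ(113) = -1, μ(114) = -1, μ(115) = 1, μ(118) = 1, μ(119) = 1, μ(122) = 1, μ(123) = 1, μ(127) = -1, μ(129) = 1, μ(130) = -1, μ(131) = -1, with μ = 0 on non-squarefree integers. Summing μ(k)/k for k where μ(k) ≠ 0 gives -4282394934202784040475989054340166706696769726931/525896479052627740771371797072411912900610967452630 ≈ -0.0081. (PNT ⟺ this sum → 0 as n → ∞.)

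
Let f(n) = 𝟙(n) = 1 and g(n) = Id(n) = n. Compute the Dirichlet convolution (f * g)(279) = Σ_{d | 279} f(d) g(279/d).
(𝟙 * Id)(279) = 416

Divisors of 279: [1, 3, 9, 31, 93, 279]. For each d | 279:
  d = 1: 𝟙(1) · Id(279/1) = 1 · 279 = 279
  d = 3: 𝟙(3) · Id(279/3) = 1 · 93 = 93
  d = 9: 𝟙(9) · Id(279/9) = 1 · 31 = 31
  d = 31: 𝟙(31) · Id(279/31) = 1 · 9 = 9
  d = 93: 𝟙(93) · Id(279/93) = 1 · 3 = 3
  d = 279: 𝟙(279) · Id(279/279) = 1 · 1 = 1
Summing: (𝟙 * Id)(279) = 279 + 93 + 31 + 9 + 3 + 1 = 416.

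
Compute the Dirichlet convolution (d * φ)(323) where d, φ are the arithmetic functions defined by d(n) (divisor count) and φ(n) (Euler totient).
(d * φ)(323) = 360

Divisors of 323: [1, 17, 19, 323]. For each d | 323:
  d = 1: d(1) · φ(323/1) = 1 · 288 = 288
  d = 17: d(17) · φ(323/17) = 2 · 18 = 36
  d = 19: d(19) · φ(323/19) = 2 · 16 = 32
  d = 323: d(323) · φ(323/323) = 4 · 1 = 4
Summing: (d * φ)(323) = 288 + 36 + 32 + 4 = 360.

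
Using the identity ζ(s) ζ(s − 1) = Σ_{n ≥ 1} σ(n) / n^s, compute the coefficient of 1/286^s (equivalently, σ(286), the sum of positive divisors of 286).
σ(286) = 504

In the product (Σ m^0/m^s)(Σ k / k^s) = Σ (Σ_{d | n} d) / n^s, the coefficient of 1/n^s is σ(n) = Σ_{d | n} d. For n = 286, divisors are [1, 2, 11, 13, 22, 26, 143, 286]; summing: σ(286) = 504.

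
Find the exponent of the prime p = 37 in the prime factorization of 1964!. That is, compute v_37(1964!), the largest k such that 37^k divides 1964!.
v_37(1964!) = 54

Legendre's formula: v_p(n!) = Σ_{k ≥ 1} ⌊n / p^k⌋. For p = 37, n = 1964, the terms are:
  ⌊1964/37^1⌋ = ⌊1964/37⌋ = 53
  ⌊1964/37^2⌋ = ⌊1964/1369⌋ = 1
(the next term ⌊1964/37^3⌋ = 0, terminating the sum). Summing: v_37(1964!) = 53 + 1 = 54.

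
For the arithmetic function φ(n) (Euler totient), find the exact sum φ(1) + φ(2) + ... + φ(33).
Σ_{n ≤ 33} φ(n) = 344

Compute φ(n) for each 1 ≤ n ≤ 33: φ(1) = 1, φ(2) = 1, φ(3) = 2, φ(4) = 2, φ(5) = 4, φ(6) = 2, φ(7) = 6, φ(8) = 4, φ(9) = 6, φ(10) = 4, φ(11) = 10, φ(12) = 4, φ(13) = 12, φ(14) = 6, φ(15) = 8, φ(16) = 8, φ(17) = 16, φ(18) = 6, φ(19) = 18, φ(20) = 8, φ(21) = 12, φ(22) = 10, φ(23) = 22, φ(24) = 8, φ(25) = 20, φ(26) = 12, φ(27) = 18, φ(28) = 12, φ(29) = 28, φ(30) = 8, φ(31) = 30, φ(32) = 16, φ(33) = 20. Summing all 33 values: 344. (Average order: Σ_{n ≤ x} φ(n) ~ (3/π²) x². For x = 33, (3/π²)·33² ≈ 331.02.)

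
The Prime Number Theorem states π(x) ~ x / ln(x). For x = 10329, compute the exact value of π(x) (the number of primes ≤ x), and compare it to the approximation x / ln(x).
π(10329) = 1266;  x/ln(x) ≈ 1117.53;  relative error ≈ 11.73%.

Directly count primes up to 10329: π(10329) = 1266. The PNT approximation gives 10329/ln(10329) ≈ 10329/9.24271 ≈ 1117.53. Relative error (π(x) − x/ln(x)) / π(x) ≈ 11.73%; the approximation is known to undercount slightly (Li(x) is a better estimate).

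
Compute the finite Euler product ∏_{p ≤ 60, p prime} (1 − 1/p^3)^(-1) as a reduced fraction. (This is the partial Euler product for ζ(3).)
∏ = 115000146464778681614198126342037237932886401/95672294696528702067767313816624165235458048

The primes p ≤ 60 are [2, 3, 5, 7, 11, 13, 17, 19, 23, 29, 31, 37, 41, 43, 47, 53, 59]. For each prime, (1 − 1/p^3)^(-1) = p^3 / (p^3 − 1). The product is (1 − 1/2^3)^(-1), (1 − 1/3^3)^(-1), (1 − 1/5^3)^(-1), (1 − 1/7^3)^(-1), (1 − 1/11^3)^(-1), (1 − 1/13^3)^(-1), (1 − 1/17^3)^(-1), (1 − 1/19^3)^(-1), (1 − 1/23^3)^(-1), (1 − 1/29^3)^(-1), (1 − 1/31^3)^(-1), (1 − 1/37^3)^(-1), (1 − 1/41^3)^(-1), (1 − 1/43^3)^(-1), (1 − 1/47^3)^(-1), (1 − 1/53^3)^(-1), (1 − 1/59^3)^(-1) = ∏ p^3 / (p^3 − 1) = 115000146464778681614198126342037237932886401/95672294696528702067767313816624165235458048.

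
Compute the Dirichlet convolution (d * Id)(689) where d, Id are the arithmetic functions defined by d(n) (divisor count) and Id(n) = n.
(d * Id)(689) = 825

Divisors of 689: [1, 13, 53, 689]. For each d | 689:
  d = 1: d(1) · Id(689/1) = 1 · 689 = 689
  d = 13: d(13) · Id(689/13) = 2 · 53 = 106
  d = 53: d(53) · Id(689/53) = 2 · 13 = 26
  d = 689: d(689) · Id(689/689) = 4 · 1 = 4
Summing: (d * Id)(689) = 689 + 106 + 26 + 4 = 825.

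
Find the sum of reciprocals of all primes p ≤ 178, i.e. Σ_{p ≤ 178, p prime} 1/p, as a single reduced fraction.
Σ 1/p = 319420215161551700804173656907103406301944826032199624513259054823197/166589903787325219380851695350896256250980509594874862046961683989710

π(178) = 40, so the primes ≤ 178 are [2, 3, 5, 7, 11, 13, 17, 19, 23, 29, 31, 37, 41, 43, 47, 53, 59, 61, 67, 71, 73, 79, 83, 89, 97, 101, 103, 107, 109, 113, 127, 131, 137, 139, 149, 151, 157, 163, 167, 173]. Summing 1/p over these primes: 319420215161551700804173656907103406301944826032199624513259054823197/166589903787325219380851695350896256250980509594874862046961683989710 ≈ 1.9174. Mertens estimate ln ln(178) + 0.2615 ≈ 1.9066.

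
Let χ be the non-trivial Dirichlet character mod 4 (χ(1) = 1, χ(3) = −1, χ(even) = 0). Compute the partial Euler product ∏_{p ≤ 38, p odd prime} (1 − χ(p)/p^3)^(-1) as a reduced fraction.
∏ = 23039676015771696171729025/23777920687809392849977344

The odd primes p ≤ 38 are [3, 5, 7, 11, 13, 17, 19, 23, 29, 31, 37]. For each, χ(p) = 1 if p ≡ 1 mod 4, χ(p) = −1 if p ≡ 3 mod 4. Taking (1 − χ(p)/p^3)^(-1) = p^3/(p^3 − χ(p)): (1 − (-1)/3^3)^(-1) · (1 − (1)/5^3)^(-1) · (1 − (-1)/7^3)^(-1) · (1 − (-1)/11^3)^(-1) · (1 − (1)/13^3)^(-1) · (1 − (1)/17^3)^(-1) · (1 − (-1)/19^3)^(-1) · (1 − (-1)/23^3)^(-1) · (1 − (1)/29^3)^(-1) · (1 − (-1)/31^3)^(-1) · (1 − (1)/37^3)^(-1) = 23039676015771696171729025/23777920687809392849977344.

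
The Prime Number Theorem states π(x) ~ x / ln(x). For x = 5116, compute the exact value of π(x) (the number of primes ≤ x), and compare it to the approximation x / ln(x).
π(5116) = 684;  x/ln(x) ≈ 599.05;  relative error ≈ 12.42%.

Directly count primes up to 5116: π(5116) = 684. The PNT approximation gives 5116/ln(5116) ≈ 5116/8.54013 ≈ 599.05. Relative error (π(x) − x/ln(x)) / π(x) ≈ 12.42%; the approximation is known to undercount slightly (Li(x) is a better estimate).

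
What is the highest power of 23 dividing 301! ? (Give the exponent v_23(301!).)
v_23(301!) = 13

Legendre's formula: v_p(n!) = Σ_{k ≥ 1} ⌊n / p^k⌋. For p = 23, n = 301, the terms are:
  ⌊301/23^1⌋ = ⌊301/23⌋ = 13
(the next term ⌊301/23^2⌋ = 0, terminating the sum). Summing: v_23(301!) = 13 = 13.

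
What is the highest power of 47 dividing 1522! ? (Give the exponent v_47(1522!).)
v_47(1522!) = 32

Legendre's formula: v_p(n!) = Σ_{k ≥ 1} ⌊n / p^k⌋. For p = 47, n = 1522, the terms are:
  ⌊1522/47^1⌋ = ⌊1522/47⌋ = 32
(the next term ⌊1522/47^2⌋ = 0, terminating the sum). Summing: v_47(1522!) = 32 = 32.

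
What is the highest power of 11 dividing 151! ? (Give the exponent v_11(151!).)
v_11(151!) = 14

Legendre's formula: v_p(n!) = Σ_{k ≥ 1} ⌊n / p^k⌋. For p = 11, n = 151, the terms are:
  ⌊151/11^1⌋ = ⌊151/11⌋ = 13
  ⌊151/11^2⌋ = ⌊151/121⌋ = 1
(the next term ⌊151/11^3⌋ = 0, terminating the sum). Summing: v_11(151!) = 13 + 1 = 14.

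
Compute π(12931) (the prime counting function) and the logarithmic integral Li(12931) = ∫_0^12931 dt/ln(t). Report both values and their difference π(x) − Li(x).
π(12931) = 1540;  Li(12931) ≈ 1559.82;  π(x) − Li(x) ≈ -19.82.

Direct count of primes ≤ 12931 gives π(12931) = 1540. Numerical evaluation of the logarithmic integral gives Li(12931) ≈ 1559.82. The difference π(x) − Li(x) ≈ -19.82 is typically negative for small/moderate x (Li(x) overestimates), though Littlewood's theorem shows this sign changes infinitely often.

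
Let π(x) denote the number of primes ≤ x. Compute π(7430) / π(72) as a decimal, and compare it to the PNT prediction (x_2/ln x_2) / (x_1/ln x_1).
π(7430)/π(72) = 941/20 ≈ 47.0500;  PNT prediction ≈ 49.5135.

π(72) = 20 and π(7430) = 941, so π(7430)/π(72) ≈ 47.0500. The PNT-predicted ratio is (7430/ln(7430)) / (72/ln(72)) ≈ 49.5135. The two agree to within a few percent, as expected.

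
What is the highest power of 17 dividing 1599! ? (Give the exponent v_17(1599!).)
v_17(1599!) = 99

Legendre's formula: v_p(n!) = Σ_{k ≥ 1} ⌊n / p^k⌋. For p = 17, n = 1599, the terms are:
  ⌊1599/17^1⌋ = ⌊1599/17⌋ = 94
  ⌊1599/17^2⌋ = ⌊1599/289⌋ = 5
(the next term ⌊1599/17^3⌋ = 0, terminating the sum). Summing: v_17(1599!) = 94 + 5 = 99.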